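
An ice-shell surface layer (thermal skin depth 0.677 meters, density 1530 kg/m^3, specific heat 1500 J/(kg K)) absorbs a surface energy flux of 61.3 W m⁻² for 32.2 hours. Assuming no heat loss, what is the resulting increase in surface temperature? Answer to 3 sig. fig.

4.57 K

Areal heat capacity C = ρ c_p D = 1530 × 1500 × 0.677 = 1.55×10^6 J m⁻² K⁻¹.
Net heat input Q = F Δt = 61.3 × (32.2 hours × 3600 s/hour) = 7.11×10^6 J/m².
ΔT = Q / C = 7.11×10^6 / 1.55×10^6 = 4.57 K.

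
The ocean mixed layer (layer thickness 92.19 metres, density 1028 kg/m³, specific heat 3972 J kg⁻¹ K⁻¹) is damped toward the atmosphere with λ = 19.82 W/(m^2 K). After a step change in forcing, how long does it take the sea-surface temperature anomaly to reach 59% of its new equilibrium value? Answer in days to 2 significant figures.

200 days

Areal heat capacity C = ρ c_p D = 1028 × 3972 × 92.19 = 3.76×10^8 J/(m²·K).
τ = C / λ = 3.76×10^8 / 19.82 = 1.90×10^7 s.
Fraction reached: 1 − e^(−t/τ) = 0.59 ⇒ t = −τ ln(1 − 0.59) = τ × 0.892.
t = 1.69×10^7 s = 196 days.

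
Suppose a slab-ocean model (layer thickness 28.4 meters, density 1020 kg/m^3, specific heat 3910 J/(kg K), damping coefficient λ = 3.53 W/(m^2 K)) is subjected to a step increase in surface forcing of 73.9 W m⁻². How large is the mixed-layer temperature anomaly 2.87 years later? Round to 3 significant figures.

19.7 K

Areal heat capacity C = ρ c_p D = 1020 × 3910 × 28.4 = 1.13×10^8 J/(m²·K).
τ = C / λ = 1.13×10^8 / 3.53 = 3.21×10^7 s.
Equilibrium anomaly ΔT_eq = F / λ = 73.9 / 3.53 = 20.9 K.
t = 2.87 years = 9.06×10^7 s, so t/τ = 2.82.
ΔT(t) = ΔT_eq (1 − e^(−t/τ)) = 20.9 × (1 − e^−2.82) = 19.7 K.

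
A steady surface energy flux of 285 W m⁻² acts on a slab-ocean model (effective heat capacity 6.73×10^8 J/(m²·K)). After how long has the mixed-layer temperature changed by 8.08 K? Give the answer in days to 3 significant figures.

221 days

Areal heat capacity C = 6.73×10^8 J/(m²·K) (given).
Time required: Δt = C ΔT / F = 6.73×10^8 × 8.08 / 285 = 1.91×10^7 s.
In days: 1.91×10^7 s / (86400 s/day) = 221 days.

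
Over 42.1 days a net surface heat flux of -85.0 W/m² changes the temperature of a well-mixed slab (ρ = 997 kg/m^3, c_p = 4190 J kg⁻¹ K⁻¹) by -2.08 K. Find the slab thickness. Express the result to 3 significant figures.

35.6 m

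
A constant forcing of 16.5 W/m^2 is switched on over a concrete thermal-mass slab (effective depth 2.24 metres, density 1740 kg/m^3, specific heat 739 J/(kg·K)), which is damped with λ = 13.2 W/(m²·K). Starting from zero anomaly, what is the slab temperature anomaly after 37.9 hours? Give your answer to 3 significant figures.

Areal heat capacity C = ρ c_p D = 1740 × 739 × 2.24 = 2.88×10^6 J m⁻² K⁻¹.
τ = C / λ = 2.88×10^6 / 13.2 = 2.18×10^5 s.
Equilibrium anomaly ΔT_eq = F / λ = 16.5 / 13.2 = 1.25 K.
t = 37.9 hours = 1.36×10^5 s, so t/τ = 0.625.
ΔT(t) = ΔT_eq (1 − e^(−t/τ)) = 1.25 × (1 − e^−0.625) = 0.581 K.

0.581 K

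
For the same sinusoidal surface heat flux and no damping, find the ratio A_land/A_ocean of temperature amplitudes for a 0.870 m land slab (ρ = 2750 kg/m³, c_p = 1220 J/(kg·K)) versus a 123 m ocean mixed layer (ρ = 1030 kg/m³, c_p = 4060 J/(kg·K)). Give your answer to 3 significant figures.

C_ocean = 1030 × 4060 × 123 = 5.14×10^8 J/(m²·K).
C_land = 2750 × 1220 × 0.870 = 2.92×10^6 J/(m²·K).
Undamped amplitude ∝ 1/C, so A_land/A_ocean = C_ocean/C_land = 176.

176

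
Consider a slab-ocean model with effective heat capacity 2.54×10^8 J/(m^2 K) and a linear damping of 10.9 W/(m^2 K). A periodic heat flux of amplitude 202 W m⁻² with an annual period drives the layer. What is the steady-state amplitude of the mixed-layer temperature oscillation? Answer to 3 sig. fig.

Areal heat capacity C = 2.54×10^8 J/(m^2 K) (given).
Angular frequency ω = 2π / T = 2π / 3.15×10^7 s = 1.99×10^-7 s⁻¹.
√((Cω)² + λ²) = √((50.6)² + 10.9²) = 51.8 W/(m²·K).
Amplitude A = F₀ / √((Cω)²+λ²) = 202 / 51.8 = 3.90 K.

3.90 K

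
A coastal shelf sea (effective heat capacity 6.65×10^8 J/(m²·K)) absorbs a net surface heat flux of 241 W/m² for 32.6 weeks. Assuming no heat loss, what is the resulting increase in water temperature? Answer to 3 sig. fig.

7.15 K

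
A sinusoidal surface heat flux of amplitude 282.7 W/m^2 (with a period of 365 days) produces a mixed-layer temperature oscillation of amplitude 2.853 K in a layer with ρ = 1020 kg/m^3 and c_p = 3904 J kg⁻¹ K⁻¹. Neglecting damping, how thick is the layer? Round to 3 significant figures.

125 m

ω = 2π / 3.15×10^7 s = 1.99×10^-7 s⁻¹.
Required C = F₀ / (A ω) = 282.7 / (2.853 × 1.99×10^-7) = 4.97×10^8 J/(m²·K).
D = C / (ρ c_p) = 4.97×10^8 / (1020 × 3904) = 125 m.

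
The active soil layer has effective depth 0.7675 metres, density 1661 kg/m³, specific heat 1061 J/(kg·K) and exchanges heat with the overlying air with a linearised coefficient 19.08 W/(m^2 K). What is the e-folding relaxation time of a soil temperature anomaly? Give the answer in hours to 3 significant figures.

19.7 hours

Areal heat capacity C = ρ c_p D = 1661 × 1061 × 0.7675 = 1.35×10^6 J/(m²·K).
Relaxation time τ = C / λ = 1.35×10^6 / 19.08 = 70900 s.
In hours: 70900 s / (3600 s/hour) = 19.7 hours.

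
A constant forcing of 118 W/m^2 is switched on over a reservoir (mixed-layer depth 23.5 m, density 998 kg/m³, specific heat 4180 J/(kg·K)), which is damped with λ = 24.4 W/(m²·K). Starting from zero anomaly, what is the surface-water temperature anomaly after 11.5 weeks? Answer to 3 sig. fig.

3.98 K

Areal heat capacity C = ρ c_p D = 998 × 4180 × 23.5 = 9.80×10^7 J/(m²·K).
τ = C / λ = 9.80×10^7 / 24.4 = 4.02×10^6 s.
Equilibrium anomaly ΔT_eq = F / λ = 118 / 24.4 = 4.84 K.
t = 11.5 weeks = 6.96×10^6 s, so t/τ = 1.73.
ΔT(t) = ΔT_eq (1 − e^(−t/τ)) = 4.84 × (1 − e^−1.73) = 3.98 K.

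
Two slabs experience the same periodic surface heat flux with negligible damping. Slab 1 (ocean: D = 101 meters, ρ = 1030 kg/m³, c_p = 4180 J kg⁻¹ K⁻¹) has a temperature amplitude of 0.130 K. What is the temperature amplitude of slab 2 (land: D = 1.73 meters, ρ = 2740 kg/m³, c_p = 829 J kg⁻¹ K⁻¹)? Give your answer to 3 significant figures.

14.4 K

C_ocean = 4.35×10^8 J/(m²·K); C_land = 3.93×10^6 J/(m²·K).
A ∝ 1/C ⇒ A_land = A_ocean × C_ocean/C_land = 0.130 × 111 = 14.4 K.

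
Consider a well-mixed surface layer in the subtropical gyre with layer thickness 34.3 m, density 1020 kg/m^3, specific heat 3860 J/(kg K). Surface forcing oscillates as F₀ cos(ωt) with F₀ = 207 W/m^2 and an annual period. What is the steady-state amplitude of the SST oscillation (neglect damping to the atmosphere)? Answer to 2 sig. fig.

Areal heat capacity C = ρ c_p D = 1020 × 3860 × 34.3 = 1.35×10^8 J m⁻² K⁻¹.
Angular frequency ω = 2π / T = 2π / 3.15×10^7 s = 1.99×10^-7 s⁻¹.
Cω = 1.35×10^8 × 1.99×10^-7 = 26.9 W/(m²·K).
Amplitude A = F₀ / (Cω) = 207 / 26.9 = 7.69 K.

7.7 K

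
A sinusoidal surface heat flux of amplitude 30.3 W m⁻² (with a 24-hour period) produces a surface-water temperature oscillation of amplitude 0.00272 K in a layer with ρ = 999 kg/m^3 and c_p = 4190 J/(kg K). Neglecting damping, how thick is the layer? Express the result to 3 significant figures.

ω = 2π / 86400 s = 7.27×10^-5 s⁻¹.
Required C = F₀ / (A ω) = 30.3 / (0.00272 × 7.27×10^-5) = 1.53×10^8 J/(m²·K).
D = C / (ρ c_p) = 1.53×10^8 / (999 × 4190) = 36.6 m.

36.6 m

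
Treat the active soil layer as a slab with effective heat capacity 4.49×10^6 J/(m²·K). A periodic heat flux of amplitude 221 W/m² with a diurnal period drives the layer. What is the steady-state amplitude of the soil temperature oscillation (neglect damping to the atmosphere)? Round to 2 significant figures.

Areal heat capacity C = 4.49×10^6 J/(m²·K) (given).
Angular frequency ω = 2π / T = 2π / 86400 s = 7.27×10^-5 s⁻¹.
Cω = 4.49×10^6 × 7.27×10^-5 = 327 W/(m²·K).
Amplitude A = F₀ / (Cω) = 221 / 327 = 0.677 K.

0.68 K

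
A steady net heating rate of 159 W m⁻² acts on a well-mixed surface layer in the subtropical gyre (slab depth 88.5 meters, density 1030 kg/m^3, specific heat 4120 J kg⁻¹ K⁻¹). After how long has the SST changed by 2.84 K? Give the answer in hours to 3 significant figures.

1860 hours

Areal heat capacity C = ρ c_p D = 1030 × 4120 × 88.5 = 3.76×10^8 J/(m^2 K).
Time required: Δt = C ΔT / F = 3.76×10^8 × 2.84 / 159 = 6.71×10^6 s.
In hours: 6.71×10^6 s / (3600 s/hour) = 1860 hours.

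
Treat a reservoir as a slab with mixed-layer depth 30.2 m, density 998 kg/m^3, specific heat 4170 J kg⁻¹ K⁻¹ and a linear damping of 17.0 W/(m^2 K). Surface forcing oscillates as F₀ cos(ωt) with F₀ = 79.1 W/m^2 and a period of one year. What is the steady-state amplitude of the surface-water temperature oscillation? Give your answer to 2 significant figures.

2.6 K

Areal heat capacity C = ρ c_p D = 998 × 4170 × 30.2 = 1.26×10^8 J/(m^2 K).
Angular frequency ω = 2π / T = 2π / 3.15×10^7 s = 1.99×10^-7 s⁻¹.
√((Cω)² + λ²) = √((25.0)² + 17.0²) = 30.3 W/(m²·K).
Amplitude A = F₀ / √((Cω)²+λ²) = 79.1 / 30.3 = 2.61 K.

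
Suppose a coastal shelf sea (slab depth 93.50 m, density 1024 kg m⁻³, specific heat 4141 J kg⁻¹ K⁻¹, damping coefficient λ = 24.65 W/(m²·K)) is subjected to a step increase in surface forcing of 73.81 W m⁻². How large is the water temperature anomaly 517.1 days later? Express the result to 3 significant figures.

2.81 K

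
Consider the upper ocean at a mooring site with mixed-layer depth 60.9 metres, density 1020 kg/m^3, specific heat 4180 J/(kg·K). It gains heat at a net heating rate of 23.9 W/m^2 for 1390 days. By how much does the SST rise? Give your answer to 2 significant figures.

11 K

Areal heat capacity C = ρ c_p D = 1020 × 4180 × 60.9 = 2.60×10^8 J/(m^2 K).
Net heat input Q = F Δt = 23.9 × (1390 days × 86400 s/day) = 2.87×10^9 J/m².
ΔT = Q / C = 2.87×10^9 / 2.60×10^8 = 11.1 K.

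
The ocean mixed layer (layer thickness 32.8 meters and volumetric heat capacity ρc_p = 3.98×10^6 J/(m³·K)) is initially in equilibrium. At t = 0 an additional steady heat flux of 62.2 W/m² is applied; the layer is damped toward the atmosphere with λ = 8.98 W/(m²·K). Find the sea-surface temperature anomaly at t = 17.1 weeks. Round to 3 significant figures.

Areal heat capacity C = ρc_p × D = 3.98×10^6 × 32.8 = 1.31×10^8 J/(m^2 K).
τ = C / λ = 1.31×10^8 / 8.98 = 1.45×10^7 s.
Equilibrium anomaly ΔT_eq = F / λ = 62.2 / 8.98 = 6.93 K.
t = 17.1 weeks = 1.03×10^7 s, so t/τ = 0.711.
ΔT(t) = ΔT_eq (1 − e^(−t/τ)) = 6.93 × (1 − e^−0.711) = 3.53 K.

3.53 K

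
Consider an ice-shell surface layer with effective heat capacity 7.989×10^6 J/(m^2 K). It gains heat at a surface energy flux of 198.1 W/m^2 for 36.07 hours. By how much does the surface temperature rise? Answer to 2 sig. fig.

Areal heat capacity C = 7.989×10^6 J/(m^2 K) (given).
Net heat input Q = F Δt = 198.1 × (36.07 hours × 3600 s/hour) = 2.57×10^7 J/m².
ΔT = Q / C = 2.57×10^7 / 7.99×10^6 = 3.22 K.

3.2 K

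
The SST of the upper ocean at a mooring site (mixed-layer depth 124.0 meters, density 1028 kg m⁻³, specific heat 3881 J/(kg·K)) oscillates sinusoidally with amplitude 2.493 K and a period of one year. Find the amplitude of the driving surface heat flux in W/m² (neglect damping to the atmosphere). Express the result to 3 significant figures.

Areal heat capacity C = ρ c_p D = 1028 × 3881 × 124.0 = 4.95×10^8 J m⁻² K⁻¹.
ω = 2π / 3.15×10^7 s = 1.99×10^-7 s⁻¹.
Cω = 4.95×10^8 × 1.99×10^-7 = 98.6 W/(m²·K).
F₀ = A × Cω = 2.493 × 98.6 = 246 W/m².

246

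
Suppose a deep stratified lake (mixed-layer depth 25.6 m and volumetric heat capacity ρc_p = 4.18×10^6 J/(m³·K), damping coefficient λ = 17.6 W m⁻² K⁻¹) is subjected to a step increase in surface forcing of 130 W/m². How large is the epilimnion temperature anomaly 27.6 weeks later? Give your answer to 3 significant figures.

6.91 K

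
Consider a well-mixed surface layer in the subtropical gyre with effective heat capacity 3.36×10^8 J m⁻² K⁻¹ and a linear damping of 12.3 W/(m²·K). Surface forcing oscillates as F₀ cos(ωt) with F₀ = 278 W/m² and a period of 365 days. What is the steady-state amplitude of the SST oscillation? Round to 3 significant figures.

Areal heat capacity C = 3.36×10^8 J m⁻² K⁻¹ (given).
Angular frequency ω = 2π / T = 2π / 3.15×10^7 s = 1.99×10^-7 s⁻¹.
√((Cω)² + λ²) = √((66.9)² + 12.3²) = 68.1 W/(m²·K).
Amplitude A = F₀ / √((Cω)²+λ²) = 278 / 68.1 = 4.08 K.

4.08 K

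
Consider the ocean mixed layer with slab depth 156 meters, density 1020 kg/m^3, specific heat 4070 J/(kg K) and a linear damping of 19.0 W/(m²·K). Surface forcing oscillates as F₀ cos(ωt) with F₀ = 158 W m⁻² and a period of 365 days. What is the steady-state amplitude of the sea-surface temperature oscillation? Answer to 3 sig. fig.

1.21 K

Areal heat capacity C = ρ c_p D = 1020 × 4070 × 156 = 6.48×10^8 J/(m²·K).
Angular frequency ω = 2π / T = 2π / 3.15×10^7 s = 1.99×10^-7 s⁻¹.
√((Cω)² + λ²) = √((129)² + 19.0²) = 130 W/(m²·K).
Amplitude A = F₀ / √((Cω)²+λ²) = 158 / 130 = 1.21 K.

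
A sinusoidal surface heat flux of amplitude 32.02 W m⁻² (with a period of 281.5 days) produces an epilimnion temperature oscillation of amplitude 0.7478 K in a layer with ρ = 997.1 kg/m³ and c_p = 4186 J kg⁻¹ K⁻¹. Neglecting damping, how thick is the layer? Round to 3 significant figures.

ω = 2π / 2.43×10^7 s = 2.58×10^-7 s⁻¹.
Required C = F₀ / (A ω) = 32.02 / (0.7478 × 2.58×10^-7) = 1.66×10^8 J/(m²·K).
D = C / (ρ c_p) = 1.66×10^8 / (997.1 × 4186) = 39.7 m.

39.7 m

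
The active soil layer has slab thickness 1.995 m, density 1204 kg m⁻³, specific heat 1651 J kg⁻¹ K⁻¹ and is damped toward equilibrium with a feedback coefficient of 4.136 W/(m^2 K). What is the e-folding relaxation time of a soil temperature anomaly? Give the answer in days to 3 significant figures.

11.1 days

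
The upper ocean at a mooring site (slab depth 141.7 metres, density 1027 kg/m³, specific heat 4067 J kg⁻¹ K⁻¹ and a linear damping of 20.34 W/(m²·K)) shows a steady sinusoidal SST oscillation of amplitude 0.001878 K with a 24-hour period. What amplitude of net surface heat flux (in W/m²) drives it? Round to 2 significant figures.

81

Areal heat capacity C = ρ c_p D = 1027 × 4067 × 141.7 = 5.92×10^8 J m⁻² K⁻¹.
ω = 2π / 86400 s = 7.27×10^-5 s⁻¹.
√((Cω)² + λ²) = √((43000)² + 20.34²) = 43000 W/(m²·K).
F₀ = A × √((Cω)²+λ²) = 0.001878 × 43000 = 80.8 W/m².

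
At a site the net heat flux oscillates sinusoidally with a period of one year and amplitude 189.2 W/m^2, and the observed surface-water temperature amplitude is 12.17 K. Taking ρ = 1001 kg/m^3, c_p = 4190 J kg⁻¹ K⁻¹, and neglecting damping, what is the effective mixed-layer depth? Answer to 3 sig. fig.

ω = 2π / 3.15×10^7 s = 1.99×10^-7 s⁻¹.
Required C = F₀ / (A ω) = 189.2 / (12.17 × 1.99×10^-7) = 7.80×10^7 J/(m²·K).
D = C / (ρ c_p) = 7.80×10^7 / (1001 × 4190) = 18.6 m.

18.6 m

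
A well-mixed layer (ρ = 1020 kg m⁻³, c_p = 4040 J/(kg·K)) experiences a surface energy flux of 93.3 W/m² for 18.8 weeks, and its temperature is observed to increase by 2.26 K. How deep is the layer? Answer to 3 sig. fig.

114 m

Heat input Q = F Δt = 93.3 × 1.14×10^7 s = 1.06×10^9 J/m².
Required areal heat capacity C = Q / ΔT = 4.69×10^8 J/(m²·K).
Depth D = C / (ρ c_p) = 4.69×10^8 / (1020 × 4040) = 114 m.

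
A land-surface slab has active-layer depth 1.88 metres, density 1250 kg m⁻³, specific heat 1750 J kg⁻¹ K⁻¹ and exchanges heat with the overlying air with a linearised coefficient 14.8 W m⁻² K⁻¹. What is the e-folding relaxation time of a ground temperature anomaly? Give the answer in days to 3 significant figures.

Areal heat capacity C = ρ c_p D = 1250 × 1750 × 1.88 = 4.11×10^6 J/(m²·K).
Relaxation time τ = C / λ = 4.11×10^6 / 14.8 = 2.78×10^5 s.
In days: 2.78×10^5 s / (86400 s/day) = 3.22 days.

3.22 days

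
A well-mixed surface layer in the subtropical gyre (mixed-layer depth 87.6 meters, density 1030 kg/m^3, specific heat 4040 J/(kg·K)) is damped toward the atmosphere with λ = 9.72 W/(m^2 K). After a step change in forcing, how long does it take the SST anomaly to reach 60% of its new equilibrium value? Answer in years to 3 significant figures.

Areal heat capacity C = ρ c_p D = 1030 × 4040 × 87.6 = 3.65×10^8 J/(m^2 K).
τ = C / λ = 3.65×10^8 / 9.72 = 3.75×10^7 s.
Fraction reached: 1 − e^(−t/τ) = 0.60 ⇒ t = −τ ln(1 − 0.60) = τ × 0.916.
t = 3.44×10^7 s = 1.09 years.

1.09 years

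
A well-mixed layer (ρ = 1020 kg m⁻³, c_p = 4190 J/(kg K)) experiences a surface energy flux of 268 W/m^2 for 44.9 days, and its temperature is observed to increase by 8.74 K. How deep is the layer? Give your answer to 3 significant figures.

Heat input Q = F Δt = 268 × 3.88×10^6 s = 1.04×10^9 J/m².
Required areal heat capacity C = Q / ΔT = 1.19×10^8 J/(m²·K).
Depth D = C / (ρ c_p) = 1.19×10^8 / (1020 × 4190) = 27.8 m.

27.8 m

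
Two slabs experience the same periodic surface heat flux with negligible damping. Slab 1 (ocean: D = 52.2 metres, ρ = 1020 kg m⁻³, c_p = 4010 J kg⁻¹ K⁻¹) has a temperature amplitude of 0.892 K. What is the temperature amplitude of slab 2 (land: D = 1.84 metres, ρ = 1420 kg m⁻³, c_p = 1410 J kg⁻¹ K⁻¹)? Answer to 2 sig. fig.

C_ocean = 2.14×10^8 J/(m²·K); C_land = 3.68×10^6 J/(m²·K).
A ∝ 1/C ⇒ A_land = A_ocean × C_ocean/C_land = 0.892 × 58.0 = 51.7 K.

52 K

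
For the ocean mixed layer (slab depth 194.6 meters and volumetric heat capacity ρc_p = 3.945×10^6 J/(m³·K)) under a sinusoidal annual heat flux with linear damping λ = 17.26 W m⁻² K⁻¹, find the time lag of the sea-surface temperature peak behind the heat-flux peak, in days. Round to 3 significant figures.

Areal heat capacity C = ρc_p × D = 3.945×10^6 × 194.6 = 7.68×10^8 J/(m^2 K).
ω = 2π / 3.15×10^7 s = 1.99×10^-7 s⁻¹.
Phase lag φ = arctan(Cω/λ) = arctan(153/17.26) = 1.46 rad.
Time lag = φ / ω = 1.46 / 1.99×10^-7 = 7.32×10^6 s = 84.7 days.

84.7 days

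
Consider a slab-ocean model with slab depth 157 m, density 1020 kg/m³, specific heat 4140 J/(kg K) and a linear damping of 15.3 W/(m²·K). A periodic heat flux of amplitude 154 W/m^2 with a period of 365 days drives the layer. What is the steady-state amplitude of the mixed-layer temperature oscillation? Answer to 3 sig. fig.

Areal heat capacity C = ρ c_p D = 1020 × 4140 × 157 = 6.63×10^8 J/(m²·K).
Angular frequency ω = 2π / T = 2π / 3.15×10^7 s = 1.99×10^-7 s⁻¹.
√((Cω)² + λ²) = √((132)² + 15.3²) = 133 W/(m²·K).
Amplitude A = F₀ / √((Cω)²+λ²) = 154 / 133 = 1.16 K.

1.16 K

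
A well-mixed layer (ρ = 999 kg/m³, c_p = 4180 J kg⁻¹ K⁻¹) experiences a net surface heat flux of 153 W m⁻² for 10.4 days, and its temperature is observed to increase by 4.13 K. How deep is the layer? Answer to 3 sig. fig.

7.97 m

Heat input Q = F Δt = 153 × 8.99×10^5 s = 1.37×10^8 J/m².
Required areal heat capacity C = Q / ΔT = 3.33×10^7 J/(m²·K).
Depth D = C / (ρ c_p) = 3.33×10^7 / (999 × 4180) = 7.97 m.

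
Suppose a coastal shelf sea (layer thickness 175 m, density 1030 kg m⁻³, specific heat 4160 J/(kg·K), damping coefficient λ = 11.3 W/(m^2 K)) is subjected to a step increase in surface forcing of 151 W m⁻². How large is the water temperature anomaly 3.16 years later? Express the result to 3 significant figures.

10.4 K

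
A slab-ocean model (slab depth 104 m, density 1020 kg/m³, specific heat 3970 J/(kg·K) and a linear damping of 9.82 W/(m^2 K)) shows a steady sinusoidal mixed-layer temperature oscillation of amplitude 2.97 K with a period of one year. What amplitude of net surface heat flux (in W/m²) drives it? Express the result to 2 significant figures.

250

Areal heat capacity C = ρ c_p D = 1020 × 3970 × 104 = 4.21×10^8 J/(m^2 K).
ω = 2π / 3.15×10^7 s = 1.99×10^-7 s⁻¹.
√((Cω)² + λ²) = √((83.9)² + 9.82²) = 84.5 W/(m²·K).
F₀ = A × √((Cω)²+λ²) = 2.97 × 84.5 = 251 W/m².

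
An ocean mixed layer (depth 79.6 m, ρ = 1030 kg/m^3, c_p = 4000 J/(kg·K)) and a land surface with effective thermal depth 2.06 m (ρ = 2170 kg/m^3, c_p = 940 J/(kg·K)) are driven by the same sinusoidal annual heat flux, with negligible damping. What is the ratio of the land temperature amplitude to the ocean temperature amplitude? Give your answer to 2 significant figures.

78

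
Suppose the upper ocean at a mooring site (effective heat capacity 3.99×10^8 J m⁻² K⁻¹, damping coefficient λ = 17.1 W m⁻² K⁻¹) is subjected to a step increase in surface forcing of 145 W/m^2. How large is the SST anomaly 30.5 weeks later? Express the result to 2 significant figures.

Areal heat capacity C = 3.99×10^8 J m⁻² K⁻¹ (given).
τ = C / λ = 3.99×10^8 / 17.1 = 2.33×10^7 s.
Equilibrium anomaly ΔT_eq = F / λ = 145 / 17.1 = 8.48 K.
t = 30.5 weeks = 1.84×10^7 s, so t/τ = 0.791.
ΔT(t) = ΔT_eq (1 − e^(−t/τ)) = 8.48 × (1 − e^−0.791) = 4.63 K.

4.6 K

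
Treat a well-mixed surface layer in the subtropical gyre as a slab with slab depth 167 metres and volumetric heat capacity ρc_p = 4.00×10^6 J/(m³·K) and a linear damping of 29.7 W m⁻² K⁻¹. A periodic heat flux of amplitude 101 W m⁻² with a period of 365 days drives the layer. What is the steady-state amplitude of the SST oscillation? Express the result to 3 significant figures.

0.741 K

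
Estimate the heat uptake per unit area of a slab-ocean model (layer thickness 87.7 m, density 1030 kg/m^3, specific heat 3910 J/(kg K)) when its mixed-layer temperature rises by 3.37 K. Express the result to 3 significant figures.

1.19×10^9

Areal heat capacity C = ρ c_p D = 1030 × 3910 × 87.7 = 3.53×10^8 J/(m²·K).
ΔQ = C ΔT = 3.53×10^8 × 3.37 = 1.19×10^9 J/m².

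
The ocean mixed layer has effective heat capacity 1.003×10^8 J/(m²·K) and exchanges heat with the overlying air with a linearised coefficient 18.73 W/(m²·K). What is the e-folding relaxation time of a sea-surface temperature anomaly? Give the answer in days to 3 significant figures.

62.0 days

Areal heat capacity C = 1.003×10^8 J/(m²·K) (given).
Relaxation time τ = C / λ = 1.00×10^8 / 18.73 = 5.36×10^6 s.
In days: 5.36×10^6 s / (86400 s/day) = 62.0 days.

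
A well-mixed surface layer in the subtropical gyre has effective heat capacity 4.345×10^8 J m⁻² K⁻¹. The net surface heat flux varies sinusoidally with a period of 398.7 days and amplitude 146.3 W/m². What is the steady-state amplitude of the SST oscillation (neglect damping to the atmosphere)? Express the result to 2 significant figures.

Areal heat capacity C = 4.345×10^8 J m⁻² K⁻¹ (given).
Angular frequency ω = 2π / T = 2π / 3.44×10^7 s = 1.82×10^-7 s⁻¹.
Cω = 4.34×10^8 × 1.82×10^-7 = 79.3 W/(m²·K).
Amplitude A = F₀ / (Cω) = 146.3 / 79.3 = 1.85 K.

1.8 K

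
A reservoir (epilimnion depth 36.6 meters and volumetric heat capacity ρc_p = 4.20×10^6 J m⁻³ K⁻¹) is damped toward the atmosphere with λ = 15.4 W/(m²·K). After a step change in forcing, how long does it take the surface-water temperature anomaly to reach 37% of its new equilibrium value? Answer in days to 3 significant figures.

53.4 days

Areal heat capacity C = ρc_p × D = 4.20×10^6 × 36.6 = 1.54×10^8 J/(m^2 K).
τ = C / λ = 1.54×10^8 / 15.4 = 9.98×10^6 s.
Fraction reached: 1 − e^(−t/τ) = 0.37 ⇒ t = −τ ln(1 − 0.37) = τ × 0.462.
t = 4.61×10^6 s = 53.4 days.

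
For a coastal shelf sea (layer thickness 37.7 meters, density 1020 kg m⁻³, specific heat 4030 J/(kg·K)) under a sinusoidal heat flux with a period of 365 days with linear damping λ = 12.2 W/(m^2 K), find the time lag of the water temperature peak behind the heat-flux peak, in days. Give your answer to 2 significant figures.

Areal heat capacity C = ρ c_p D = 1020 × 4030 × 37.7 = 1.55×10^8 J m⁻² K⁻¹.
ω = 2π / 3.15×10^7 s = 1.99×10^-7 s⁻¹.
Phase lag φ = arctan(Cω/λ) = arctan(30.9/12.2) = 1.19 rad.
Time lag = φ / ω = 1.19 / 1.99×10^-7 = 6.00×10^6 s = 69.4 days.

69 days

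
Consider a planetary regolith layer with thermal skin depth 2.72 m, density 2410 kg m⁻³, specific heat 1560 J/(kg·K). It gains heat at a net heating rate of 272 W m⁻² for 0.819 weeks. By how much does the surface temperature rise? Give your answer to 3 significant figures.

13.2 K

Areal heat capacity C = ρ c_p D = 2410 × 1560 × 2.72 = 1.02×10^7 J/(m²·K).
Net heat input Q = F Δt = 272 × (0.819 weeks × 6.048×10^5 s/week) = 1.35×10^8 J/m².
ΔT = Q / C = 1.35×10^8 / 1.02×10^7 = 13.2 K.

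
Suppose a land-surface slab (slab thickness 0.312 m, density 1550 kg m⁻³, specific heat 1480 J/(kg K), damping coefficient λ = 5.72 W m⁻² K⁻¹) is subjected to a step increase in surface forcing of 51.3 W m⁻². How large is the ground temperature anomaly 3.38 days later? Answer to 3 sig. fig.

8.10 K

Areal heat capacity C = ρ c_p D = 1550 × 1480 × 0.312 = 7.16×10^5 J/(m²·K).
τ = C / λ = 7.16×10^5 / 5.72 = 1.25×10^5 s.
Equilibrium anomaly ΔT_eq = F / λ = 51.3 / 5.72 = 8.97 K.
t = 3.38 days = 2.92×10^5 s, so t/τ = 2.33.
ΔT(t) = ΔT_eq (1 − e^(−t/τ)) = 8.97 × (1 − e^−2.33) = 8.10 K.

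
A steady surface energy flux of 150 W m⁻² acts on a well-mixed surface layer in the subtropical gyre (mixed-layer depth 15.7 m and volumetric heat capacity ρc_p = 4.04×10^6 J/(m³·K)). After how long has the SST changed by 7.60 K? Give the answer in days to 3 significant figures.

Areal heat capacity C = ρc_p × D = 4.04×10^6 × 15.7 = 6.34×10^7 J/(m^2 K).
Time required: Δt = C ΔT / F = 6.34×10^7 × 7.60 / 150 = 3.21×10^6 s.
In days: 3.21×10^6 s / (86400 s/day) = 37.2 days.

37.2 days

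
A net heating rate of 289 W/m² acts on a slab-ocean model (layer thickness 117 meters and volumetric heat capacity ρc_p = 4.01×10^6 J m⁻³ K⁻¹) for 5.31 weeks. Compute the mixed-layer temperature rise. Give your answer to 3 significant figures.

1.98 K

Areal heat capacity C = ρc_p × D = 4.01×10^6 × 117 = 4.69×10^8 J m⁻² K⁻¹.
Net heat input Q = F Δt = 289 × (5.31 weeks × 6.048×10^5 s/week) = 9.28×10^8 J/m².
ΔT = Q / C = 9.28×10^8 / 4.69×10^8 = 1.98 K.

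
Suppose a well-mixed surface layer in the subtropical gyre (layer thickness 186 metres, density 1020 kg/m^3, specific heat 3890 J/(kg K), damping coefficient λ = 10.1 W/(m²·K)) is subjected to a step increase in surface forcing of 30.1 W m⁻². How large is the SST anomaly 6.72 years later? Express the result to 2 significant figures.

2.8 K

Areal heat capacity C = ρ c_p D = 1020 × 3890 × 186 = 7.38×10^8 J m⁻² K⁻¹.
τ = C / λ = 7.38×10^8 / 10.1 = 7.31×10^7 s.
Equilibrium anomaly ΔT_eq = F / λ = 30.1 / 10.1 = 2.98 K.
t = 6.72 years = 2.12×10^8 s, so t/τ = 2.90.
ΔT(t) = ΔT_eq (1 − e^(−t/τ)) = 2.98 × (1 − e^−2.90) = 2.82 K.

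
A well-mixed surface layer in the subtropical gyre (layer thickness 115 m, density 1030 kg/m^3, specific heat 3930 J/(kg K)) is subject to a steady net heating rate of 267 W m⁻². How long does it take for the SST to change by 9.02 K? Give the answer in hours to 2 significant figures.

Areal heat capacity C = ρ c_p D = 1030 × 3930 × 115 = 4.66×10^8 J/(m²·K).
Time required: Δt = C ΔT / F = 4.66×10^8 × 9.02 / 267 = 1.57×10^7 s.
In hours: 1.57×10^7 s / (3600 s/hour) = 4370 hours.

4400 hours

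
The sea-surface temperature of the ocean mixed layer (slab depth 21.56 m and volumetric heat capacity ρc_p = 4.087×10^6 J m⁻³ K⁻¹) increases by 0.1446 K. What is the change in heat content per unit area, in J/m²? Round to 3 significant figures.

Areal heat capacity C = ρc_p × D = 4.087×10^6 × 21.56 = 8.81×10^7 J/(m^2 K).
ΔQ = C ΔT = 8.81×10^7 × 0.1446 = 1.27×10^7 J/m².

1.27×10^7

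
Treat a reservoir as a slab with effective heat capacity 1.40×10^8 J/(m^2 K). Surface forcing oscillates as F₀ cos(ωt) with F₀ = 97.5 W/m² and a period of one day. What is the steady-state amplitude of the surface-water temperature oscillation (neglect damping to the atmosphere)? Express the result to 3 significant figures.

Areal heat capacity C = 1.40×10^8 J/(m^2 K) (given).
Angular frequency ω = 2π / T = 2π / 86400 s = 7.27×10^-5 s⁻¹.
Cω = 1.40×10^8 × 7.27×10^-5 = 10200 W/(m²·K).
Amplitude A = F₀ / (Cω) = 97.5 / 10200 = 0.00958 K.

0.00958 K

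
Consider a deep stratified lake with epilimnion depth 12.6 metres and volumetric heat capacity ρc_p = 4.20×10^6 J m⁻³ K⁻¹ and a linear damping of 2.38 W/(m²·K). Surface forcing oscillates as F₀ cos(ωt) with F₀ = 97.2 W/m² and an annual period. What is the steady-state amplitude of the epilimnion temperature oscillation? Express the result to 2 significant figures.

9.0 K

Areal heat capacity C = ρc_p × D = 4.20×10^6 × 12.6 = 5.29×10^7 J/(m²·K).
Angular frequency ω = 2π / T = 2π / 3.15×10^7 s = 1.99×10^-7 s⁻¹.
√((Cω)² + λ²) = √((10.5)² + 2.38²) = 10.8 W/(m²·K).
Amplitude A = F₀ / √((Cω)²+λ²) = 97.2 / 10.8 = 8.99 K.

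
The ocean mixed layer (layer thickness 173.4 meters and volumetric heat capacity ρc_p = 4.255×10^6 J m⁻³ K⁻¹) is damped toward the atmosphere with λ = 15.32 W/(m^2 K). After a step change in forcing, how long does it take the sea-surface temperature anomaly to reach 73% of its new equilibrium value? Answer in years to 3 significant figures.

Areal heat capacity C = ρc_p × D = 4.255×10^6 × 173.4 = 7.38×10^8 J m⁻² K⁻¹.
τ = C / λ = 7.38×10^8 / 15.32 = 4.82×10^7 s.
Fraction reached: 1 − e^(−t/τ) = 0.73 ⇒ t = −τ ln(1 − 0.73) = τ × 1.31.
t = 6.31×10^7 s = 2.00 years.

2.00 years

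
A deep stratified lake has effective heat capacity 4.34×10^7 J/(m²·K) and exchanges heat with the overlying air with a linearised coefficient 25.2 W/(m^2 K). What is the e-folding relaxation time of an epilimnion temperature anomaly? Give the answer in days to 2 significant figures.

20 days

Areal heat capacity C = 4.34×10^7 J/(m²·K) (given).
Relaxation time τ = C / λ = 4.34×10^7 / 25.2 = 1.72×10^6 s.
In days: 1.72×10^6 s / (86400 s/day) = 19.9 days.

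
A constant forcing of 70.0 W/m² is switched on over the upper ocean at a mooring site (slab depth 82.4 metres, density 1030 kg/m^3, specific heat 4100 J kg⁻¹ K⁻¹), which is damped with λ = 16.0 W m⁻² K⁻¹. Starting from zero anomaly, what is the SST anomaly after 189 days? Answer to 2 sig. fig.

Areal heat capacity C = ρ c_p D = 1030 × 4100 × 82.4 = 3.48×10^8 J/(m²·K).
τ = C / λ = 3.48×10^8 / 16.0 = 2.17×10^7 s.
Equilibrium anomaly ΔT_eq = F / λ = 70.0 / 16.0 = 4.38 K.
t = 189 days = 1.63×10^7 s, so t/τ = 0.751.
ΔT(t) = ΔT_eq (1 − e^(−t/τ)) = 4.38 × (1 − e^−0.751) = 2.31 K.

2.3 K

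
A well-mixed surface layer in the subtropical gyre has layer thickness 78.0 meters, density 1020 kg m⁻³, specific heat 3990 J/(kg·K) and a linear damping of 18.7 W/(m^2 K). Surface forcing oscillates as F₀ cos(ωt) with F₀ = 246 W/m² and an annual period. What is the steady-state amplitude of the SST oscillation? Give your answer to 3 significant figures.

3.73 K

Areal heat capacity C = ρ c_p D = 1020 × 3990 × 78.0 = 3.17×10^8 J/(m^2 K).
Angular frequency ω = 2π / T = 2π / 3.15×10^7 s = 1.99×10^-7 s⁻¹.
√((Cω)² + λ²) = √((63.2)² + 18.7²) = 66.0 W/(m²·K).
Amplitude A = F₀ / √((Cω)²+λ²) = 246 / 66.0 = 3.73 K.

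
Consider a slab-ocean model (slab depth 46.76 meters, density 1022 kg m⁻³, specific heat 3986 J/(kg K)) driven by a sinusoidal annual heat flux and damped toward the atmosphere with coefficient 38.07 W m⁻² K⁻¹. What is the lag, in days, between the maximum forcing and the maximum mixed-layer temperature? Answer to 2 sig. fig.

Areal heat capacity C = ρ c_p D = 1022 × 3986 × 46.76 = 1.90×10^8 J/(m^2 K).
ω = 2π / 3.15×10^7 s = 1.99×10^-7 s⁻¹.
Phase lag φ = arctan(Cω/λ) = arctan(38.0/38.07) = 0.784 rad.
Time lag = φ / ω = 0.784 / 1.99×10^-7 = 3.93×10^6 s = 45.5 days.

46 days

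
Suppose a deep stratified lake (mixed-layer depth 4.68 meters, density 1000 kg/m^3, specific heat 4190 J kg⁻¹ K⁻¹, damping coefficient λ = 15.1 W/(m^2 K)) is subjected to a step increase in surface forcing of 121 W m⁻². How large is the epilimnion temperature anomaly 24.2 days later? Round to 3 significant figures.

Areal heat capacity C = ρ c_p D = 1000 × 4190 × 4.68 = 1.96×10^7 J/(m²·K).
τ = C / λ = 1.96×10^7 / 15.1 = 1.30×10^6 s.
Equilibrium anomaly ΔT_eq = F / λ = 121 / 15.1 = 8.01 K.
t = 24.2 days = 2.09×10^6 s, so t/τ = 1.61.
ΔT(t) = ΔT_eq (1 − e^(−t/τ)) = 8.01 × (1 − e^−1.61) = 6.41 K.

6.41 K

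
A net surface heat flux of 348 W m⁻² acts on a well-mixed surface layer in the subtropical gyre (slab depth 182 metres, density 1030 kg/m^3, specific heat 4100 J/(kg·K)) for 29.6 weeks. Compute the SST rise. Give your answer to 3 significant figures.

Areal heat capacity C = ρ c_p D = 1030 × 4100 × 182 = 7.69×10^8 J/(m^2 K).
Net heat input Q = F Δt = 348 × (29.6 weeks × 6.048×10^5 s/week) = 6.23×10^9 J/m².
ΔT = Q / C = 6.23×10^9 / 7.69×10^8 = 8.11 K.

8.11 K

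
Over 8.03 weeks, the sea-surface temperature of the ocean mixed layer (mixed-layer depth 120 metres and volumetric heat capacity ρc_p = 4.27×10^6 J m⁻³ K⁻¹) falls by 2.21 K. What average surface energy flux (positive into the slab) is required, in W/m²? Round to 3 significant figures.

-233

Areal heat capacity C = ρc_p × D = 4.27×10^6 × 120 = 5.12×10^8 J m⁻² K⁻¹.
Required heat per unit area: Q = C ΔT = 5.12×10^8 × -2.21 = -1.13×10^9 J/m².
Flux F = Q / Δt = -1.13×10^9 / 4.86×10^6 s = -233 W/m².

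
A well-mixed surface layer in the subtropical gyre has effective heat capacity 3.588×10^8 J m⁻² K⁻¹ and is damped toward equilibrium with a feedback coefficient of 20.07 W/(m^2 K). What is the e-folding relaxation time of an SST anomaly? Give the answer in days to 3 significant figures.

Areal heat capacity C = 3.588×10^8 J m⁻² K⁻¹ (given).
Relaxation time τ = C / λ = 3.59×10^8 / 20.07 = 1.79×10^7 s.
In days: 1.79×10^7 s / (86400 s/day) = 207 days.

207 days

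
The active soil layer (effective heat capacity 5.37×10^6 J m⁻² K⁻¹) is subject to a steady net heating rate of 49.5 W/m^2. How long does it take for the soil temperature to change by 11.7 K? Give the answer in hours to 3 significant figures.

Areal heat capacity C = 5.37×10^6 J m⁻² K⁻¹ (given).
Time required: Δt = C ΔT / F = 5.37×10^6 × 11.7 / 49.5 = 1.27×10^6 s.
In hours: 1.27×10^6 s / (3600 s/hour) = 353 hours.

353 hours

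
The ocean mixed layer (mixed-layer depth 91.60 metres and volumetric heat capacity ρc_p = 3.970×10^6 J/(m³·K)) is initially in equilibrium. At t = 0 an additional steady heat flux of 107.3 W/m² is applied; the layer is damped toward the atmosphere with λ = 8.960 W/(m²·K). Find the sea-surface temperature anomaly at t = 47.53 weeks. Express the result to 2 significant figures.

6.1 K

Areal heat capacity C = ρc_p × D = 3.970×10^6 × 91.60 = 3.64×10^8 J/(m²·K).
τ = C / λ = 3.64×10^8 / 8.960 = 4.06×10^7 s.
Equilibrium anomaly ΔT_eq = F / λ = 107.3 / 8.960 = 12.0 K.
t = 47.53 weeks = 2.87×10^7 s, so t/τ = 0.708.
ΔT(t) = ΔT_eq (1 − e^(−t/τ)) = 12.0 × (1 − e^−0.708) = 6.08 K.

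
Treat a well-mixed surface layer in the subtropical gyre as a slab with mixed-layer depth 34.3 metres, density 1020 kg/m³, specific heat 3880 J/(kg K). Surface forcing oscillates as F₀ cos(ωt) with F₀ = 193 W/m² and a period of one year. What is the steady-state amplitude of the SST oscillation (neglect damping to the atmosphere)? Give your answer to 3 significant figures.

Areal heat capacity C = ρ c_p D = 1020 × 3880 × 34.3 = 1.36×10^8 J m⁻² K⁻¹.
Angular frequency ω = 2π / T = 2π / 3.15×10^7 s = 1.99×10^-7 s⁻¹.
Cω = 1.36×10^8 × 1.99×10^-7 = 27.0 W/(m²·K).
Amplitude A = F₀ / (Cω) = 193 / 27.0 = 7.14 K.

7.14 K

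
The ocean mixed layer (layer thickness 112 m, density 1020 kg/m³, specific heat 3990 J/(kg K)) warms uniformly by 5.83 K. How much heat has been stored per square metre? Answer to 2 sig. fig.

2.7×10^9

Areal heat capacity C = ρ c_p D = 1020 × 3990 × 112 = 4.56×10^8 J/(m^2 K).
ΔQ = C ΔT = 4.56×10^8 × 5.83 = 2.66×10^9 J/m².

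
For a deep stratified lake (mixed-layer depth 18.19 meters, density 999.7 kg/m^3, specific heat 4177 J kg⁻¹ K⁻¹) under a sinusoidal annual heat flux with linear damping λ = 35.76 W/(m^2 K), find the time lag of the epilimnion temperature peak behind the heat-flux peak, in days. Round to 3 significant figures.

23.3 days

Areal heat capacity C = ρ c_p D = 999.7 × 4177 × 18.19 = 7.60×10^7 J m⁻² K⁻¹.
ω = 2π / 3.15×10^7 s = 1.99×10^-7 s⁻¹.
Phase lag φ = arctan(Cω/λ) = arctan(15.1/35.76) = 0.400 rad.
Time lag = φ / ω = 0.400 / 1.99×10^-7 = 2.01×10^6 s = 23.3 days.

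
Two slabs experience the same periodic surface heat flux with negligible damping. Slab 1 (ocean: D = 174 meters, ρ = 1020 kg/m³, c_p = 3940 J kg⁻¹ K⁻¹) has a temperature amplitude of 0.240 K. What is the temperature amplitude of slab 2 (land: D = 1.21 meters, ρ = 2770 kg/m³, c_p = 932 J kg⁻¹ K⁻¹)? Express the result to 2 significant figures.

C_ocean = 6.99×10^8 J/(m²·K); C_land = 3.12×10^6 J/(m²·K).
A ∝ 1/C ⇒ A_land = A_ocean × C_ocean/C_land = 0.240 × 224 = 53.7 K.

54 K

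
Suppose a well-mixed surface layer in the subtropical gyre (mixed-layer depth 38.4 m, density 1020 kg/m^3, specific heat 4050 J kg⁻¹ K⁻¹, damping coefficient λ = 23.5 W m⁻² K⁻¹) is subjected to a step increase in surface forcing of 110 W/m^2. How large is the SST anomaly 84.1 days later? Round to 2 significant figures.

Areal heat capacity C = ρ c_p D = 1020 × 4050 × 38.4 = 1.59×10^8 J/(m^2 K).
τ = C / λ = 1.59×10^8 / 23.5 = 6.75×10^6 s.
Equilibrium anomaly ΔT_eq = F / λ = 110 / 23.5 = 4.68 K.
t = 84.1 days = 7.27×10^6 s, so t/τ = 1.08.
ΔT(t) = ΔT_eq (1 − e^(−t/τ)) = 4.68 × (1 − e^−1.08) = 3.09 K.

3.1 K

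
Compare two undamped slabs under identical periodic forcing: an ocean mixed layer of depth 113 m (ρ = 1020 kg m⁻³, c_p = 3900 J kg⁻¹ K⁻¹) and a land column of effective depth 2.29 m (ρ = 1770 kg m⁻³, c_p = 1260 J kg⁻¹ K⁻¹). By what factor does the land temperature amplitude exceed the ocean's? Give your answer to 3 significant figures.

C_ocean = 1020 × 3900 × 113 = 4.50×10^8 J/(m²·K).
C_land = 1770 × 1260 × 2.29 = 5.11×10^6 J/(m²·K).
Undamped amplitude ∝ 1/C, so A_land/A_ocean = C_ocean/C_land = 88.0.

88.0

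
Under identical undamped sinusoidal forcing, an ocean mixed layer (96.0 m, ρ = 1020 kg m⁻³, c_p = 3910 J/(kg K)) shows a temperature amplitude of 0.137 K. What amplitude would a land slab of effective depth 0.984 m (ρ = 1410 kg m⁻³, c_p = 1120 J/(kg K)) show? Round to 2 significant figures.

34 K

C_ocean = 3.83×10^8 J/(m²·K); C_land = 1.55×10^6 J/(m²·K).
A ∝ 1/C ⇒ A_land = A_ocean × C_ocean/C_land = 0.137 × 246 = 33.8 K.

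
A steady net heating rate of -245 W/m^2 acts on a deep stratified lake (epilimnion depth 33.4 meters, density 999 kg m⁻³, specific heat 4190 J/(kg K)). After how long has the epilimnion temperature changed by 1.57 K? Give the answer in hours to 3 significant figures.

249 hours

Areal heat capacity C = ρ c_p D = 999 × 4190 × 33.4 = 1.40×10^8 J m⁻² K⁻¹.
Time required: Δt = C ΔT / F = 1.40×10^8 × -1.57 / -245 = 8.96×10^5 s.
In hours: 8.96×10^5 s / (3600 s/hour) = 249 hours.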